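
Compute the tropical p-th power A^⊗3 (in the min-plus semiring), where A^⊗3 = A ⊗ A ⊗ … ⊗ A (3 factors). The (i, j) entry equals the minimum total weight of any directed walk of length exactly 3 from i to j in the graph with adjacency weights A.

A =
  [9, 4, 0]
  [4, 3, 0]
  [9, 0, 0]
A^⊗3 =
  [4, 0, 0]
  [4, 0, 0]
  [4, 0, 0]

Each entry (A^⊗3)_ij equals the minimum over all length-3 walks i = v_0 → v_1 → … → v_3 = j of Σ_t A[v_t][v_{t+1}]. For example, for (i, j) = (0, 2) we minimise over 9 possible intermediate vertex sequences; the minimum is 0, attained along the walk 0 → 2 → 1 → 2.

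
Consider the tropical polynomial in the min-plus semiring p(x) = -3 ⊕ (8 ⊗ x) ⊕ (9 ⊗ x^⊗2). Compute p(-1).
p(-1) = -3

A tropical monomial a ⊗ x^⊗i evaluates to a + i · x. Evaluating each term at x = -1:
  Term 0 contributes -3 + 0 · -1 = -3
  Term 1 contributes 8 + 1 · -1 = 7
  Term 2 contributes 9 + 2 · -1 = 7
p(-1) = ⊕ of these = min[-3, 7, 7] = -3.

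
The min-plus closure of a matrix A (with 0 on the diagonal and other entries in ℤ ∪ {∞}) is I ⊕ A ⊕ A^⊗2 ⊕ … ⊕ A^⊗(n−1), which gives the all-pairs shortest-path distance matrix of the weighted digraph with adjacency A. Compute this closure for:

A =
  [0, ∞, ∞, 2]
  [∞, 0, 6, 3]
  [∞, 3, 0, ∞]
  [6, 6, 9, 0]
Closure =
  [0, 8, 11, 2]
  [9, 0, 6, 3]
  [12, 3, 0, 6]
  [6, 6, 9, 0]

This is the Floyd-Warshall all-pairs shortest-path computation. For each intermediate vertex k = 0, 1, …, 3, update dist[i][j] ← min(dist[i][j], dist[i][k] + dist[k][j]). The final matrix gives, for each (i, j), the minimum total weight of any directed path from i to j (possibly empty when i = j).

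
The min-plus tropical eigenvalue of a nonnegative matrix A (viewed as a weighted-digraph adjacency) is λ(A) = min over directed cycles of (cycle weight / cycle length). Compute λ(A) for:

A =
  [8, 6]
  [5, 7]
λ(A) = 11/2

Enumerate directed cycles and compute their means (weight / length). Sample:
  cycle 0 → 0: weight = 8, length = 1, mean = 8/1 ≈ 8.000
  cycle 1 → 1: weight = 7, length = 1, mean = 7/1 ≈ 7.000
  cycle 0 → 1 → 0: weight = 11, length = 2, mean = 11/2 ≈ 5.500
  cycle 1 → 0 → 1: weight = 11, length = 2, mean = 11/2 ≈ 5.500
Minimum mean = 5.500, attained e.g. along the cycle 0 → 1 → 0 with weight 11 and length 2. So λ(A) = 11/2 = 11/2.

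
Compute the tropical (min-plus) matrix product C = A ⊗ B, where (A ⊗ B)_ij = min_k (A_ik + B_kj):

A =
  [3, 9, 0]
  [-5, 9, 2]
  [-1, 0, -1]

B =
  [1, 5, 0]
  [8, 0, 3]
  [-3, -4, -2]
A ⊗ B =
  [-3, -4, -2]
  [-4, -2, -5]
  [-4, -5, -3]

Apply the min-plus product entry-by-entry:
  C[0][0] = min over k of (A[0][0] + B[0][0] = 3 + 1 = 4, A[0][1] + B[1][0] = 9 + 8 = 17, A[0][2] + B[2][0] = 0 + -3 = -3) = -3 (attained at k = 2)
  C[0][1] = min over k of (A[0][0] + B[0][1] = 3 + 5 = 8, A[0][1] + B[1][1] = 9 + 0 = 9, A[0][2] + B[2][1] = 0 + -4 = -4) = -4 (attained at k = 2)
  C[0][2] = min over k of (A[0][0] + B[0][2] = 3 + 0 = 3, A[0][1] + B[1][2] = 9 + 3 = 12, A[0][2] + B[2][2] = 0 + -2 = -2) = -2 (attained at k = 2)
  C[1][0] = min over k of (A[1][0] + B[0][0] = -5 + 1 = -4, A[1][1] + B[1][0] = 9 + 8 = 17, A[1][2] + B[2][0] = 2 + -3 = -1) = -4 (attained at k = 0)
  C[1][1] = min over k of (A[1][0] + B[0][1] = -5 + 5 = 0, A[1][1] + B[1][1] = 9 + 0 = 9, A[1][2] + B[2][1] = 2 + -4 = -2) = -2 (attained at k = 2)
  C[1][2] = min over k of (A[1][0] + B[0][2] = -5 + 0 = -5, A[1][1] + B[1][2] = 9 + 3 = 12, A[1][2] + B[2][2] = 2 + -2 = 0) = -5 (attained at k = 0)
  C[2][0] = min over k of (A[2][0] + B[0][0] = -1 + 1 = 0, A[2][1] + B[1][0] = 0 + 8 = 8, A[2][2] + B[2][0] = -1 + -3 = -4) = -4 (attained at k = 2)
  C[2][1] = min over k of (A[2][0] + B[0][1] = -1 + 5 = 4, A[2][1] + B[1][1] = 0 + 0 = 0, A[2][2] + B[2][1] = -1 + -4 = -5) = -5 (attained at k = 2)
  C[2][2] = min over k of (A[2][0] + B[0][2] = -1 + 0 = -1, A[2][1] + B[1][2] = 0 + 3 = 3, A[2][2] + B[2][2] = -1 + -2 = -3) = -3 (attained at k = 2)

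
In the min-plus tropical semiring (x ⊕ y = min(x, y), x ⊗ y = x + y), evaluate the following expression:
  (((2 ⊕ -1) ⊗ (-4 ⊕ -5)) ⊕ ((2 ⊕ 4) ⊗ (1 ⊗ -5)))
(((2 ⊕ -1) ⊗ (-4 ⊕ -5)) ⊕ ((2 ⊕ 4) ⊗ (1 ⊗ -5))) = -6

Expand innermost to outermost. Recall ⊕ takes the minimum of its arguments and ⊗ takes their sum. Working out the expression (((2 ⊕ -1) ⊗ (-4 ⊕ -5)) ⊕ ((2 ⊕ 4) ⊗ (1 ⊗ -5))) gives -6.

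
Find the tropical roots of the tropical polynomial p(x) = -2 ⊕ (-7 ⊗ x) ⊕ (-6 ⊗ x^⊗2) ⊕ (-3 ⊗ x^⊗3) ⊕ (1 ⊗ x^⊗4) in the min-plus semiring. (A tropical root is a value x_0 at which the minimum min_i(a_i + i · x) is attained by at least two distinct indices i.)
Roots: {-4, -3, -1, 5}

Each tropical root is a break point of the lower envelope of the lines y = a_i + i · x (there are 5 lines, with slopes 0, 1, ..., 4). Only the lines that attain the minimum somewhere contribute to roots; other lines are dominated. Here the surviving (envelope) indices are i = 4, i = 3, i = 2, i = 1, i = 0.
Intersections between consecutive envelope lines give the roots: for adjacent envelope indices i < j the intersection is x = (a_i − a_j) / (j − i). Reading off the sorted break points: {-4, -3, -1, 5}.
Verification: at each break x_0, at least two indices attain the minimum of min_i(a_i + i · x_0).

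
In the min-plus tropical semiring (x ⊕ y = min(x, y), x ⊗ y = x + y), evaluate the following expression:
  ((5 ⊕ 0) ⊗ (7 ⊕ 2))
((5 ⊕ 0) ⊗ (7 ⊕ 2)) = 2

Expand innermost to outermost. Recall ⊕ takes the minimum of its arguments and ⊗ takes their sum. Working out the expression ((5 ⊕ 0) ⊗ (7 ⊕ 2)) gives 2.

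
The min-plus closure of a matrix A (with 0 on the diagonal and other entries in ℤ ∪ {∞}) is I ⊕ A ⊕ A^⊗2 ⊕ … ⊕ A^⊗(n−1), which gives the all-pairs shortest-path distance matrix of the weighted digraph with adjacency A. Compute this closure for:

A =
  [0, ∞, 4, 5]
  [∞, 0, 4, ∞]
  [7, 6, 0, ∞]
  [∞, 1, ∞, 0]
Closure =
  [0, 6, 4, 5]
  [11, 0, 4, 16]
  [7, 6, 0, 12]
  [12, 1, 5, 0]

This is the Floyd-Warshall all-pairs shortest-path computation. For each intermediate vertex k = 0, 1, …, 3, update dist[i][j] ← min(dist[i][j], dist[i][k] + dist[k][j]). The final matrix gives, for each (i, j), the minimum total weight of any directed path from i to j (possibly empty when i = j).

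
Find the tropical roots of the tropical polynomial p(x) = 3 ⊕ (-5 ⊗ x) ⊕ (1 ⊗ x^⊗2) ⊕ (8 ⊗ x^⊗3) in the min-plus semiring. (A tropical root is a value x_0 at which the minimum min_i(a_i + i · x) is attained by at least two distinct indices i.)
Roots: {-7, -6, 8}

Each tropical root is a break point of the lower envelope of the lines y = a_i + i · x (there are 4 lines, with slopes 0, 1, ..., 3). Only the lines that attain the minimum somewhere contribute to roots; other lines are dominated. Here the surviving (envelope) indices are i = 3, i = 2, i = 1, i = 0.
Intersections between consecutive envelope lines give the roots: for adjacent envelope indices i < j the intersection is x = (a_i − a_j) / (j − i). Reading off the sorted break points: {-7, -6, 8}.
Verification: at each break x_0, at least two indices attain the minimum of min_i(a_i + i · x_0).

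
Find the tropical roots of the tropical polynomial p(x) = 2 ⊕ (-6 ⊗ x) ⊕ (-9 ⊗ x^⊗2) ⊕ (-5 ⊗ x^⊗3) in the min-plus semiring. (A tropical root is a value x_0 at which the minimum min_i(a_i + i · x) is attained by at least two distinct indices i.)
Roots: {-4, 3, 8}

Each tropical root is a break point of the lower envelope of the lines y = a_i + i · x (there are 4 lines, with slopes 0, 1, ..., 3). Only the lines that attain the minimum somewhere contribute to roots; other lines are dominated. Here the surviving (envelope) indices are i = 3, i = 2, i = 1, i = 0.
Intersections between consecutive envelope lines give the roots: for adjacent envelope indices i < j the intersection is x = (a_i − a_j) / (j − i). Reading off the sorted break points: {-4, 3, 8}.
Verification: at each break x_0, at least two indices attain the minimum of min_i(a_i + i · x_0).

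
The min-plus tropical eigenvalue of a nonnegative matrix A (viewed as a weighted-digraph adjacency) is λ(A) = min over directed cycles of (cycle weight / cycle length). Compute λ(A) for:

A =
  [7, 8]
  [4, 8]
λ(A) = 6

Enumerate directed cycles and compute their means (weight / length). Sample:
  cycle 0 → 0: weight = 7, length = 1, mean = 7/1 ≈ 7.000
  cycle 1 → 1: weight = 8, length = 1, mean = 8/1 ≈ 8.000
  cycle 0 → 1 → 0: weight = 12, length = 2, mean = 12/2 ≈ 6.000
  cycle 1 → 0 → 1: weight = 12, length = 2, mean = 12/2 ≈ 6.000
Minimum mean = 6.000, attained e.g. along the cycle 0 → 1 → 0 with weight 12 and length 2. So λ(A) = 12/2 = 6.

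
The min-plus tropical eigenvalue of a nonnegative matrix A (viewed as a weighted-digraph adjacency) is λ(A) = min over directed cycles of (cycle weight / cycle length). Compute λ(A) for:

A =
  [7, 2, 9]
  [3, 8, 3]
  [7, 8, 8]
λ(A) = 5/2

Enumerate directed cycles and compute their means (weight / length). Sample:
  cycle 0 → 0: weight = 7, length = 1, mean = 7/1 ≈ 7.000
  cycle 1 → 1: weight = 8, length = 1, mean = 8/1 ≈ 8.000
  cycle 2 → 2: weight = 8, length = 1, mean = 8/1 ≈ 8.000
  cycle 0 → 1 → 0: weight = 5, length = 2, mean = 5/2 ≈ 2.500
  cycle 0 → 2 → 0: weight = 16, length = 2, mean = 16/2 ≈ 8.000
  cycle 1 → 0 → 1: weight = 5, length = 2, mean = 5/2 ≈ 2.500
Minimum mean = 2.500, attained e.g. along the cycle 0 → 1 → 0 with weight 5 and length 2. So λ(A) = 5/2 = 5/2.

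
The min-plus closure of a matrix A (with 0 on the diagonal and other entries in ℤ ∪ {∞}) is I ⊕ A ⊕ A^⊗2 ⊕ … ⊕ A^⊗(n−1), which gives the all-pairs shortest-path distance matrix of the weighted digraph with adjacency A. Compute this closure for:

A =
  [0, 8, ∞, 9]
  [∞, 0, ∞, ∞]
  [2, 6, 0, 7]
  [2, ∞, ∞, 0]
Closure =
  [0, 8, ∞, 9]
  [∞, 0, ∞, ∞]
  [2, 6, 0, 7]
  [2, 10, ∞, 0]

This is the Floyd-Warshall all-pairs shortest-path computation. For each intermediate vertex k = 0, 1, …, 3, update dist[i][j] ← min(dist[i][j], dist[i][k] + dist[k][j]). The final matrix gives, for each (i, j), the minimum total weight of any directed path from i to j (possibly empty when i = j).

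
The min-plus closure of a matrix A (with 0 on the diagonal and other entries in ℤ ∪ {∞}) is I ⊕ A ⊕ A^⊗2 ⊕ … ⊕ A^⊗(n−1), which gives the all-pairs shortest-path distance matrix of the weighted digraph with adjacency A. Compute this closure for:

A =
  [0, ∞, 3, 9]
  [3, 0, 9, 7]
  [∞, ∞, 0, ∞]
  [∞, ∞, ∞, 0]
Closure =
  [0, ∞, 3, 9]
  [3, 0, 6, 7]
  [∞, ∞, 0, ∞]
  [∞, ∞, ∞, 0]

This is the Floyd-Warshall all-pairs shortest-path computation. For each intermediate vertex k = 0, 1, …, 3, update dist[i][j] ← min(dist[i][j], dist[i][k] + dist[k][j]). The final matrix gives, for each (i, j), the minimum total weight of any directed path from i to j (possibly empty when i = j).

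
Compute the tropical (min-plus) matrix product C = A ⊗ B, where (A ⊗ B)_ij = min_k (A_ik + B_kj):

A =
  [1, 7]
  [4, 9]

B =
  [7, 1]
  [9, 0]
A ⊗ B =
  [8, 2]
  [11, 5]

Apply the min-plus product entry-by-entry:
  C[0][0] = min over k of (A[0][0] + B[0][0] = 1 + 7 = 8, A[0][1] + B[1][0] = 7 + 9 = 16) = 8 (attained at k = 0)
  C[0][1] = min over k of (A[0][0] + B[0][1] = 1 + 1 = 2, A[0][1] + B[1][1] = 7 + 0 = 7) = 2 (attained at k = 0)
  C[1][0] = min over k of (A[1][0] + B[0][0] = 4 + 7 = 11, A[1][1] + B[1][0] = 9 + 9 = 18) = 11 (attained at k = 0)
  C[1][1] = min over k of (A[1][0] + B[0][1] = 4 + 1 = 5, A[1][1] + B[1][1] = 9 + 0 = 9) = 5 (attained at k = 0)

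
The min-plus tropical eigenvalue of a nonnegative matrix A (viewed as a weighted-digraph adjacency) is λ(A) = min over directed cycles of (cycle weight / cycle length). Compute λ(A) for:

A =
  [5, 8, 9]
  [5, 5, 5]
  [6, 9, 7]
λ(A) = 5

Enumerate directed cycles and compute their means (weight / length). Sample:
  cycle 0 → 0: weight = 5, length = 1, mean = 5/1 ≈ 5.000
  cycle 1 → 1: weight = 5, length = 1, mean = 5/1 ≈ 5.000
  cycle 2 → 2: weight = 7, length = 1, mean = 7/1 ≈ 7.000
  cycle 0 → 1 → 0: weight = 13, length = 2, mean = 13/2 ≈ 6.500
  cycle 0 → 2 → 0: weight = 15, length = 2, mean = 15/2 ≈ 7.500
  cycle 1 → 0 → 1: weight = 13, length = 2, mean = 13/2 ≈ 6.500
Minimum mean = 5.000, attained e.g. along the cycle 0 → 0 with weight 5 and length 1. So λ(A) = 5/1 = 5.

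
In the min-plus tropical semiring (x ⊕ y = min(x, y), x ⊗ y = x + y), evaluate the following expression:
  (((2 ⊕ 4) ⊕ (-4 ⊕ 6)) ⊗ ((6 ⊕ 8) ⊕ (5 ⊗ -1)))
(((2 ⊕ 4) ⊕ (-4 ⊕ 6)) ⊗ ((6 ⊕ 8) ⊕ (5 ⊗ -1))) = 0

Expand innermost to outermost. Recall ⊕ takes the minimum of its arguments and ⊗ takes their sum. Working out the expression (((2 ⊕ 4) ⊕ (-4 ⊕ 6)) ⊗ ((6 ⊕ 8) ⊕ (5 ⊗ -1))) gives 0.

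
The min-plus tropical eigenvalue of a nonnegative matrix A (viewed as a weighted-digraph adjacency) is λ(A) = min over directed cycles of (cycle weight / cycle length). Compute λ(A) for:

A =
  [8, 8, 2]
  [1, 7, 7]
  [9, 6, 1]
λ(A) = 1

Enumerate directed cycles and compute their means (weight / length). Sample:
  cycle 0 → 0: weight = 8, length = 1, mean = 8/1 ≈ 8.000
  cycle 1 → 1: weight = 7, length = 1, mean = 7/1 ≈ 7.000
  cycle 2 → 2: weight = 1, length = 1, mean = 1/1 ≈ 1.000
  cycle 0 → 1 → 0: weight = 9, length = 2, mean = 9/2 ≈ 4.500
  cycle 0 → 2 → 0: weight = 11, length = 2, mean = 11/2 ≈ 5.500
  cycle 1 → 0 → 1: weight = 9, length = 2, mean = 9/2 ≈ 4.500
Minimum mean = 1.000, attained e.g. along the cycle 2 → 2 with weight 1 and length 1. So λ(A) = 1/1 = 1.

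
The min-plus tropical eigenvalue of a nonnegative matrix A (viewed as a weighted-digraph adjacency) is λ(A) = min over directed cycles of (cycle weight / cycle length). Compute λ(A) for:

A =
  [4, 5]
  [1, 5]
λ(A) = 3

Enumerate directed cycles and compute their means (weight / length). Sample:
  cycle 0 → 0: weight = 4, length = 1, mean = 4/1 ≈ 4.000
  cycle 1 → 1: weight = 5, length = 1, mean = 5/1 ≈ 5.000
  cycle 0 → 1 → 0: weight = 6, length = 2, mean = 6/2 ≈ 3.000
  cycle 1 → 0 → 1: weight = 6, length = 2, mean = 6/2 ≈ 3.000
Minimum mean = 3.000, attained e.g. along the cycle 0 → 1 → 0 with weight 6 and length 2. So λ(A) = 6/2 = 3.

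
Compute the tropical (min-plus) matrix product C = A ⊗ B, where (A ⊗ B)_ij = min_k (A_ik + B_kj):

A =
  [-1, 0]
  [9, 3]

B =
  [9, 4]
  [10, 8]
A ⊗ B =
  [8, 3]
  [13, 11]

Apply the min-plus product entry-by-entry:
  C[0][0] = min over k of (A[0][0] + B[0][0] = -1 + 9 = 8, A[0][1] + B[1][0] = 0 + 10 = 10) = 8 (attained at k = 0)
  C[0][1] = min over k of (A[0][0] + B[0][1] = -1 + 4 = 3, A[0][1] + B[1][1] = 0 + 8 = 8) = 3 (attained at k = 0)
  C[1][0] = min over k of (A[1][0] + B[0][0] = 9 + 9 = 18, A[1][1] + B[1][0] = 3 + 10 = 13) = 13 (attained at k = 1)
  C[1][1] = min over k of (A[1][0] + B[0][1] = 9 + 4 = 13, A[1][1] + B[1][1] = 3 + 8 = 11) = 11 (attained at k = 1)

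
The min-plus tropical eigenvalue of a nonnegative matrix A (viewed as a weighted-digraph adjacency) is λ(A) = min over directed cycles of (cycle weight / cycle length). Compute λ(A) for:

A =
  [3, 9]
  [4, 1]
λ(A) = 1

Enumerate directed cycles and compute their means (weight / length). Sample:
  cycle 0 → 0: weight = 3, length = 1, mean = 3/1 ≈ 3.000
  cycle 1 → 1: weight = 1, length = 1, mean = 1/1 ≈ 1.000
  cycle 0 → 1 → 0: weight = 13, length = 2, mean = 13/2 ≈ 6.500
  cycle 1 → 0 → 1: weight = 13, length = 2, mean = 13/2 ≈ 6.500
Minimum mean = 1.000, attained e.g. along the cycle 1 → 1 with weight 1 and length 1. So λ(A) = 1/1 = 1.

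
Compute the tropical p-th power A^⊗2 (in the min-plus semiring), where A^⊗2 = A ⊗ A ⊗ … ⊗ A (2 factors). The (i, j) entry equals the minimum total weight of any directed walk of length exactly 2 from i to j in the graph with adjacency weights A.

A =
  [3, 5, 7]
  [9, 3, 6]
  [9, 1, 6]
A^⊗2 =
  [6, 8, 10]
  [12, 6, 9]
  [10, 4, 7]

Each entry (A^⊗2)_ij equals the minimum over all length-2 walks i = v_0 → v_1 → … → v_2 = j of Σ_t A[v_t][v_{t+1}]. For example, for (i, j) = (0, 2) we minimise over 3 possible intermediate vertex sequences; the minimum is 10, attained along the walk 0 → 0 → 2.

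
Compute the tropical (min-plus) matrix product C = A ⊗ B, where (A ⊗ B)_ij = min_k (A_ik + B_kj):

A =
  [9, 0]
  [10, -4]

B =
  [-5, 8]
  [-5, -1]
A ⊗ B =
  [-5, -1]
  [-9, -5]

Apply the min-plus product entry-by-entry:
  C[0][0] = min over k of (A[0][0] + B[0][0] = 9 + -5 = 4, A[0][1] + B[1][0] = 0 + -5 = -5) = -5 (attained at k = 1)
  C[0][1] = min over k of (A[0][0] + B[0][1] = 9 + 8 = 17, A[0][1] + B[1][1] = 0 + -1 = -1) = -1 (attained at k = 1)
  C[1][0] = min over k of (A[1][0] + B[0][0] = 10 + -5 = 5, A[1][1] + B[1][0] = -4 + -5 = -9) = -9 (attained at k = 1)
  C[1][1] = min over k of (A[1][0] + B[0][1] = 10 + 8 = 18, A[1][1] + B[1][1] = -4 + -1 = -5) = -5 (attained at k = 1)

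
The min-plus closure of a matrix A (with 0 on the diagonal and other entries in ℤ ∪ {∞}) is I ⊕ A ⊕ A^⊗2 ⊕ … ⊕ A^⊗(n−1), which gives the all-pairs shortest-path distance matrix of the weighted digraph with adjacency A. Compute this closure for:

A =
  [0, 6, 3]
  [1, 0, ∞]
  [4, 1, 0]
Closure =
  [0, 4, 3]
  [1, 0, 4]
  [2, 1, 0]

This is the Floyd-Warshall all-pairs shortest-path computation. For each intermediate vertex k = 0, 1, …, 2, update dist[i][j] ← min(dist[i][j], dist[i][k] + dist[k][j]). The final matrix gives, for each (i, j), the minimum total weight of any directed path from i to j (possibly empty when i = j).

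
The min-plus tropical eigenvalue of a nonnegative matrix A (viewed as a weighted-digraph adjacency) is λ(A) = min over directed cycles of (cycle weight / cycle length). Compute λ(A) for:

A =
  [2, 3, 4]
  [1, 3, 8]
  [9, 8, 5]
λ(A) = 2

Enumerate directed cycles and compute their means (weight / length). Sample:
  cycle 0 → 0: weight = 2, length = 1, mean = 2/1 ≈ 2.000
  cycle 1 → 1: weight = 3, length = 1, mean = 3/1 ≈ 3.000
  cycle 2 → 2: weight = 5, length = 1, mean = 5/1 ≈ 5.000
  cycle 0 → 1 → 0: weight = 4, length = 2, mean = 4/2 ≈ 2.000
  cycle 0 → 2 → 0: weight = 13, length = 2, mean = 13/2 ≈ 6.500
  cycle 1 → 0 → 1: weight = 4, length = 2, mean = 4/2 ≈ 2.000
Minimum mean = 2.000, attained e.g. along the cycle 0 → 0 with weight 2 and length 1. So λ(A) = 2/1 = 2.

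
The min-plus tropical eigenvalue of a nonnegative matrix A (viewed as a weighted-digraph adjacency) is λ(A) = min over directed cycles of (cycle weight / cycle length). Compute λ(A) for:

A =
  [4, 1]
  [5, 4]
λ(A) = 3

Enumerate directed cycles and compute their means (weight / length). Sample:
  cycle 0 → 0: weight = 4, length = 1, mean = 4/1 ≈ 4.000
  cycle 1 → 1: weight = 4, length = 1, mean = 4/1 ≈ 4.000
  cycle 0 → 1 → 0: weight = 6, length = 2, mean = 6/2 ≈ 3.000
  cycle 1 → 0 → 1: weight = 6, length = 2, mean = 6/2 ≈ 3.000
Minimum mean = 3.000, attained e.g. along the cycle 0 → 1 → 0 with weight 6 and length 2. So λ(A) = 6/2 = 3.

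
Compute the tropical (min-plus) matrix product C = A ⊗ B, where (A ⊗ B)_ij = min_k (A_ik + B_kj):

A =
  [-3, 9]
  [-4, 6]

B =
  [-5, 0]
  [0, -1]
A ⊗ B =
  [-8, -3]
  [-9, -4]

Apply the min-plus product entry-by-entry:
  C[0][0] = min over k of (A[0][0] + B[0][0] = -3 + -5 = -8, A[0][1] + B[1][0] = 9 + 0 = 9) = -8 (attained at k = 0)
  C[0][1] = min over k of (A[0][0] + B[0][1] = -3 + 0 = -3, A[0][1] + B[1][1] = 9 + -1 = 8) = -3 (attained at k = 0)
  C[1][0] = min over k of (A[1][0] + B[0][0] = -4 + -5 = -9, A[1][1] + B[1][0] = 6 + 0 = 6) = -9 (attained at k = 0)
  C[1][1] = min over k of (A[1][0] + B[0][1] = -4 + 0 = -4, A[1][1] + B[1][1] = 6 + -1 = 5) = -4 (attained at k = 0)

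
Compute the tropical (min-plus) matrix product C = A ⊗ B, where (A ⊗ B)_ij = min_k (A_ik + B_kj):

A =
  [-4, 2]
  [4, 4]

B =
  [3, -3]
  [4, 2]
A ⊗ B =
  [-1, -7]
  [7, 1]

Apply the min-plus product entry-by-entry:
  C[0][0] = min over k of (A[0][0] + B[0][0] = -4 + 3 = -1, A[0][1] + B[1][0] = 2 + 4 = 6) = -1 (attained at k = 0)
  C[0][1] = min over k of (A[0][0] + B[0][1] = -4 + -3 = -7, A[0][1] + B[1][1] = 2 + 2 = 4) = -7 (attained at k = 0)
  C[1][0] = min over k of (A[1][0] + B[0][0] = 4 + 3 = 7, A[1][1] + B[1][0] = 4 + 4 = 8) = 7 (attained at k = 0)
  C[1][1] = min over k of (A[1][0] + B[0][1] = 4 + -3 = 1, A[1][1] + B[1][1] = 4 + 2 = 6) = 1 (attained at k = 0)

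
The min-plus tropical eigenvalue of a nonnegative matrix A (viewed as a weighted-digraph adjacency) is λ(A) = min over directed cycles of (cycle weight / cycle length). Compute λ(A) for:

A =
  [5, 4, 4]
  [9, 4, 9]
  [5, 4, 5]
λ(A) = 4

Enumerate directed cycles and compute their means (weight / length). Sample:
  cycle 0 → 0: weight = 5, length = 1, mean = 5/1 ≈ 5.000
  cycle 1 → 1: weight = 4, length = 1, mean = 4/1 ≈ 4.000
  cycle 2 → 2: weight = 5, length = 1, mean = 5/1 ≈ 5.000
  cycle 0 → 1 → 0: weight = 13, length = 2, mean = 13/2 ≈ 6.500
  cycle 0 → 2 → 0: weight = 9, length = 2, mean = 9/2 ≈ 4.500
  cycle 1 → 0 → 1: weight = 13, length = 2, mean = 13/2 ≈ 6.500
Minimum mean = 4.000, attained e.g. along the cycle 1 → 1 with weight 4 and length 1. So λ(A) = 4/1 = 4.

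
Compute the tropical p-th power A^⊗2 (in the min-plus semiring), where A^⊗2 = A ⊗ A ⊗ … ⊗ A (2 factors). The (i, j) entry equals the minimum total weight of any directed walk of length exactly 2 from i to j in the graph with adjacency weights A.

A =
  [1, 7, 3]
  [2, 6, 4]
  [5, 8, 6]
A^⊗2 =
  [2, 8, 4]
  [3, 9, 5]
  [6, 12, 8]

Each entry (A^⊗2)_ij equals the minimum over all length-2 walks i = v_0 → v_1 → … → v_2 = j of Σ_t A[v_t][v_{t+1}]. For example, for (i, j) = (0, 2) we minimise over 3 possible intermediate vertex sequences; the minimum is 4, attained along the walk 0 → 0 → 2.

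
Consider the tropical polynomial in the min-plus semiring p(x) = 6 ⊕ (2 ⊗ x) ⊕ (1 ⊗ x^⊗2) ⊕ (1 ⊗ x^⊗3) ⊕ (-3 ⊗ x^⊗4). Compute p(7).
p(7) = 6

A tropical monomial a ⊗ x^⊗i evaluates to a + i · x. Evaluating each term at x = 7:
  Term 0 contributes 6 + 0 · 7 = 6
  Term 1 contributes 2 + 1 · 7 = 9
  Term 2 contributes 1 + 2 · 7 = 15
  Term 3 contributes 1 + 3 · 7 = 22
  Term 4 contributes -3 + 4 · 7 = 25
p(7) = ⊕ of these = min[6, 9, 15, 22, 25] = 6.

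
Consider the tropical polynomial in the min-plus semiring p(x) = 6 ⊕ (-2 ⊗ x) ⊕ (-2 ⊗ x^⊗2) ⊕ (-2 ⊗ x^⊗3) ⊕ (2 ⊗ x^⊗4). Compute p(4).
p(4) = 2

A tropical monomial a ⊗ x^⊗i evaluates to a + i · x. Evaluating each term at x = 4:
  Term 0 contributes 6 + 0 · 4 = 6
  Term 1 contributes -2 + 1 · 4 = 2
  Term 2 contributes -2 + 2 · 4 = 6
  Term 3 contributes -2 + 3 · 4 = 10
  Term 4 contributes 2 + 4 · 4 = 18
p(4) = ⊕ of these = min[6, 2, 6, 10, 18] = 2.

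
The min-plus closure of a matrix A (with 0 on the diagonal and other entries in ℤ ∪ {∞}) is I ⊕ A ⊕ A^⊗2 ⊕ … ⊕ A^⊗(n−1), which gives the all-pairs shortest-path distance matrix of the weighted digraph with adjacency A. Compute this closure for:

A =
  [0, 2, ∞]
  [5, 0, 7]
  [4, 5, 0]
Closure =
  [0, 2, 9]
  [5, 0, 7]
  [4, 5, 0]

This is the Floyd-Warshall all-pairs shortest-path computation. For each intermediate vertex k = 0, 1, …, 2, update dist[i][j] ← min(dist[i][j], dist[i][k] + dist[k][j]). The final matrix gives, for each (i, j), the minimum total weight of any directed path from i to j (possibly empty when i = j).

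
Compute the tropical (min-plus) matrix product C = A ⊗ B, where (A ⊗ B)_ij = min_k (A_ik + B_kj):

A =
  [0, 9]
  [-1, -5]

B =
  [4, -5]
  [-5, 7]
A ⊗ B =
  [4, -5]
  [-10, -6]

Apply the min-plus product entry-by-entry:
  C[0][0] = min over k of (A[0][0] + B[0][0] = 0 + 4 = 4, A[0][1] + B[1][0] = 9 + -5 = 4) = 4 (attained at k = 0)
  C[0][1] = min over k of (A[0][0] + B[0][1] = 0 + -5 = -5, A[0][1] + B[1][1] = 9 + 7 = 16) = -5 (attained at k = 0)
  C[1][0] = min over k of (A[1][0] + B[0][0] = -1 + 4 = 3, A[1][1] + B[1][0] = -5 + -5 = -10) = -10 (attained at k = 1)
  C[1][1] = min over k of (A[1][0] + B[0][1] = -1 + -5 = -6, A[1][1] + B[1][1] = -5 + 7 = 2) = -6 (attained at k = 0)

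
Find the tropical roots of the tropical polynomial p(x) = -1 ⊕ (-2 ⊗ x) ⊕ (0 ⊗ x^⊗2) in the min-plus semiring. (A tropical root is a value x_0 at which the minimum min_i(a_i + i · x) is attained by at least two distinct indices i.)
Roots: {-2, 1}

Each tropical root is a break point of the lower envelope of the lines y = a_i + i · x (there are 3 lines, with slopes 0, 1, ..., 2). Only the lines that attain the minimum somewhere contribute to roots; other lines are dominated. Here the surviving (envelope) indices are i = 2, i = 1, i = 0.
Intersections between consecutive envelope lines give the roots: for adjacent envelope indices i < j the intersection is x = (a_i − a_j) / (j − i). Reading off the sorted break points: {-2, 1}.
Verification: at each break x_0, at least two indices attain the minimum of min_i(a_i + i · x_0).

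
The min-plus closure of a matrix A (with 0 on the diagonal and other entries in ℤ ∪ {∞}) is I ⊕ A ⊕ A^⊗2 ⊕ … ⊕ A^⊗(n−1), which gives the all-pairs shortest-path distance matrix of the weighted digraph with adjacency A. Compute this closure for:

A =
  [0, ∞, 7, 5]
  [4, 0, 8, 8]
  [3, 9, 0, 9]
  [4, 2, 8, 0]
Closure =
  [0, 7, 7, 5]
  [4, 0, 8, 8]
  [3, 9, 0, 8]
  [4, 2, 8, 0]

This is the Floyd-Warshall all-pairs shortest-path computation. For each intermediate vertex k = 0, 1, …, 3, update dist[i][j] ← min(dist[i][j], dist[i][k] + dist[k][j]). The final matrix gives, for each (i, j), the minimum total weight of any directed path from i to j (possibly empty when i = j).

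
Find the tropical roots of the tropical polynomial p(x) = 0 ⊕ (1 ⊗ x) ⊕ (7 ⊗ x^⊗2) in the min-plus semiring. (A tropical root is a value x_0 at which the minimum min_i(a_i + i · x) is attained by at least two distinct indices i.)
Roots: {-6, -1}

Each tropical root is a break point of the lower envelope of the lines y = a_i + i · x (there are 3 lines, with slopes 0, 1, ..., 2). Only the lines that attain the minimum somewhere contribute to roots; other lines are dominated. Here the surviving (envelope) indices are i = 2, i = 1, i = 0.
Intersections between consecutive envelope lines give the roots: for adjacent envelope indices i < j the intersection is x = (a_i − a_j) / (j − i). Reading off the sorted break points: {-6, -1}.
Verification: at each break x_0, at least two indices attain the minimum of min_i(a_i + i · x_0).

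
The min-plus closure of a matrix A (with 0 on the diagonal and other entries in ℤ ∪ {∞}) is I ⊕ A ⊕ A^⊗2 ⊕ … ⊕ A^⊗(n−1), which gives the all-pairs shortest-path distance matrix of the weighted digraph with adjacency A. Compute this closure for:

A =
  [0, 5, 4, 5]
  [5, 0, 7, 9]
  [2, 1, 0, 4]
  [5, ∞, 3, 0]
Closure =
  [0, 5, 4, 5]
  [5, 0, 7, 9]
  [2, 1, 0, 4]
  [5, 4, 3, 0]

This is the Floyd-Warshall all-pairs shortest-path computation. For each intermediate vertex k = 0, 1, …, 3, update dist[i][j] ← min(dist[i][j], dist[i][k] + dist[k][j]). The final matrix gives, for each (i, j), the minimum total weight of any directed path from i to j (possibly empty when i = j).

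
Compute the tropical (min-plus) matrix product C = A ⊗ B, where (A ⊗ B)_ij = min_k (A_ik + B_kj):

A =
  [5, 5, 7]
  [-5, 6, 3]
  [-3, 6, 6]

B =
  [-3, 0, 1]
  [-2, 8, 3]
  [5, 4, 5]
A ⊗ B =
  [2, 5, 6]
  [-8, -5, -4]
  [-6, -3, -2]

Apply the min-plus product entry-by-entry:
  C[0][0] = min over k of (A[0][0] + B[0][0] = 5 + -3 = 2, A[0][1] + B[1][0] = 5 + -2 = 3, A[0][2] + B[2][0] = 7 + 5 = 12) = 2 (attained at k = 0)
  C[0][1] = min over k of (A[0][0] + B[0][1] = 5 + 0 = 5, A[0][1] + B[1][1] = 5 + 8 = 13, A[0][2] + B[2][1] = 7 + 4 = 11) = 5 (attained at k = 0)
  C[0][2] = min over k of (A[0][0] + B[0][2] = 5 + 1 = 6, A[0][1] + B[1][2] = 5 + 3 = 8, A[0][2] + B[2][2] = 7 + 5 = 12) = 6 (attained at k = 0)
  C[1][0] = min over k of (A[1][0] + B[0][0] = -5 + -3 = -8, A[1][1] + B[1][0] = 6 + -2 = 4, A[1][2] + B[2][0] = 3 + 5 = 8) = -8 (attained at k = 0)
  C[1][1] = min over k of (A[1][0] + B[0][1] = -5 + 0 = -5, A[1][1] + B[1][1] = 6 + 8 = 14, A[1][2] + B[2][1] = 3 + 4 = 7) = -5 (attained at k = 0)
  C[1][2] = min over k of (A[1][0] + B[0][2] = -5 + 1 = -4, A[1][1] + B[1][2] = 6 + 3 = 9, A[1][2] + B[2][2] = 3 + 5 = 8) = -4 (attained at k = 0)
  C[2][0] = min over k of (A[2][0] + B[0][0] = -3 + -3 = -6, A[2][1] + B[1][0] = 6 + -2 = 4, A[2][2] + B[2][0] = 6 + 5 = 11) = -6 (attained at k = 0)
  C[2][1] = min over k of (A[2][0] + B[0][1] = -3 + 0 = -3, A[2][1] + B[1][1] = 6 + 8 = 14, A[2][2] + B[2][1] = 6 + 4 = 10) = -3 (attained at k = 0)
  C[2][2] = min over k of (A[2][0] + B[0][2] = -3 + 1 = -2, A[2][1] + B[1][2] = 6 + 3 = 9, A[2][2] + B[2][2] = 6 + 5 = 11) = -2 (attained at k = 0)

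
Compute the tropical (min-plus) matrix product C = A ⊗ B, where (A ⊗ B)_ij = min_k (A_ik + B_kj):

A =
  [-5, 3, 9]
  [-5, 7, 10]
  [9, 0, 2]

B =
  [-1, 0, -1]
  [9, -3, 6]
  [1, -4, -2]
A ⊗ B =
  [-6, -5, -6]
  [-6, -5, -6]
  [3, -3, 0]

Apply the min-plus product entry-by-entry:
  C[0][0] = min over k of (A[0][0] + B[0][0] = -5 + -1 = -6, A[0][1] + B[1][0] = 3 + 9 = 12, A[0][2] + B[2][0] = 9 + 1 = 10) = -6 (attained at k = 0)
  C[0][1] = min over k of (A[0][0] + B[0][1] = -5 + 0 = -5, A[0][1] + B[1][1] = 3 + -3 = 0, A[0][2] + B[2][1] = 9 + -4 = 5) = -5 (attained at k = 0)
  C[0][2] = min over k of (A[0][0] + B[0][2] = -5 + -1 = -6, A[0][1] + B[1][2] = 3 + 6 = 9, A[0][2] + B[2][2] = 9 + -2 = 7) = -6 (attained at k = 0)
  C[1][0] = min over k of (A[1][0] + B[0][0] = -5 + -1 = -6, A[1][1] + B[1][0] = 7 + 9 = 16, A[1][2] + B[2][0] = 10 + 1 = 11) = -6 (attained at k = 0)
  C[1][1] = min over k of (A[1][0] + B[0][1] = -5 + 0 = -5, A[1][1] + B[1][1] = 7 + -3 = 4, A[1][2] + B[2][1] = 10 + -4 = 6) = -5 (attained at k = 0)
  C[1][2] = min over k of (A[1][0] + B[0][2] = -5 + -1 = -6, A[1][1] + B[1][2] = 7 + 6 = 13, A[1][2] + B[2][2] = 10 + -2 = 8) = -6 (attained at k = 0)
  C[2][0] = min over k of (A[2][0] + B[0][0] = 9 + -1 = 8, A[2][1] + B[1][0] = 0 + 9 = 9, A[2][2] + B[2][0] = 2 + 1 = 3) = 3 (attained at k = 2)
  C[2][1] = min over k of (A[2][0] + B[0][1] = 9 + 0 = 9, A[2][1] + B[1][1] = 0 + -3 = -3, A[2][2] + B[2][1] = 2 + -4 = -2) = -3 (attained at k = 1)
  C[2][2] = min over k of (A[2][0] + B[0][2] = 9 + -1 = 8, A[2][1] + B[1][2] = 0 + 6 = 6, A[2][2] + B[2][2] = 2 + -2 = 0) = 0 (attained at k = 2)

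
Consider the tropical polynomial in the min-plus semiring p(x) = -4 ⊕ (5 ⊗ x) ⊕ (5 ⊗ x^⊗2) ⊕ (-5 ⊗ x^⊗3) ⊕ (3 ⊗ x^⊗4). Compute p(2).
p(2) = -4

A tropical monomial a ⊗ x^⊗i evaluates to a + i · x. Evaluating each term at x = 2:
  Term 0 contributes -4 + 0 · 2 = -4
  Term 1 contributes 5 + 1 · 2 = 7
  Term 2 contributes 5 + 2 · 2 = 9
  Term 3 contributes -5 + 3 · 2 = 1
  Term 4 contributes 3 + 4 · 2 = 11
p(2) = ⊕ of these = min[-4, 7, 9, 1, 11] = -4.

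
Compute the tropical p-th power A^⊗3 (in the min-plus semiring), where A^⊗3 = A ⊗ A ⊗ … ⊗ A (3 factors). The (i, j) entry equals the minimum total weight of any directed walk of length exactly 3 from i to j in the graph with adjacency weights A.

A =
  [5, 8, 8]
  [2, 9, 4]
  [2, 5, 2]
A^⊗3 =
  [12, 15, 12]
  [8, 11, 8]
  [6, 9, 6]

Each entry (A^⊗3)_ij equals the minimum over all length-3 walks i = v_0 → v_1 → … → v_3 = j of Σ_t A[v_t][v_{t+1}]. For example, for (i, j) = (0, 2) we minimise over 9 possible intermediate vertex sequences; the minimum is 12, attained along the walk 0 → 2 → 2 → 2.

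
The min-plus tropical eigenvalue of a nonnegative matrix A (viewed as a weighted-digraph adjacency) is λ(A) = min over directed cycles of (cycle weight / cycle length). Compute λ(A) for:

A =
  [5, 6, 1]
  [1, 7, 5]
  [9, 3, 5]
λ(A) = 5/3

Enumerate directed cycles and compute their means (weight / length). Sample:
  cycle 0 → 0: weight = 5, length = 1, mean = 5/1 ≈ 5.000
  cycle 1 → 1: weight = 7, length = 1, mean = 7/1 ≈ 7.000
  cycle 2 → 2: weight = 5, length = 1, mean = 5/1 ≈ 5.000
  cycle 0 → 1 → 0: weight = 7, length = 2, mean = 7/2 ≈ 3.500
  cycle 0 → 2 → 0: weight = 10, length = 2, mean = 10/2 ≈ 5.000
  cycle 1 → 0 → 1: weight = 7, length = 2, mean = 7/2 ≈ 3.500
Minimum mean = 1.667, attained e.g. along the cycle 0 → 2 → 1 → 0 with weight 5 and length 3. So λ(A) = 5/3 = 5/3.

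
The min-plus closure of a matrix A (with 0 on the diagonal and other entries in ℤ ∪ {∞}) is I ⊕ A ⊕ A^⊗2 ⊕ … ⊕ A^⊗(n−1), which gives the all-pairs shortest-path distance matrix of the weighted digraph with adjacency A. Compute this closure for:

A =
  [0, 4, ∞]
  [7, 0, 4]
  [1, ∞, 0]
Closure =
  [0, 4, 8]
  [5, 0, 4]
  [1, 5, 0]

This is the Floyd-Warshall all-pairs shortest-path computation. For each intermediate vertex k = 0, 1, …, 2, update dist[i][j] ← min(dist[i][j], dist[i][k] + dist[k][j]). The final matrix gives, for each (i, j), the minimum total weight of any directed path from i to j (possibly empty when i = j).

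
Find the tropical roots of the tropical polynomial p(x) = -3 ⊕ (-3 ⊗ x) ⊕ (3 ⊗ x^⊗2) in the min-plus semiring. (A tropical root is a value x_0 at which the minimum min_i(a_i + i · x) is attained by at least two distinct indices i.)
Roots: {-6, 0}

Each tropical root is a break point of the lower envelope of the lines y = a_i + i · x (there are 3 lines, with slopes 0, 1, ..., 2). Only the lines that attain the minimum somewhere contribute to roots; other lines are dominated. Here the surviving (envelope) indices are i = 2, i = 1, i = 0.
Intersections between consecutive envelope lines give the roots: for adjacent envelope indices i < j the intersection is x = (a_i − a_j) / (j − i). Reading off the sorted break points: {-6, 0}.
Verification: at each break x_0, at least two indices attain the minimum of min_i(a_i + i · x_0).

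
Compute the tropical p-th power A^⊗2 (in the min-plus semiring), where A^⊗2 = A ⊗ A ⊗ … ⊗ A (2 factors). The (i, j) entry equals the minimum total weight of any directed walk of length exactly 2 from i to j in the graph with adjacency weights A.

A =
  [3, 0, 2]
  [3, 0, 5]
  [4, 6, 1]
A^⊗2 =
  [3, 0, 3]
  [3, 0, 5]
  [5, 4, 2]

Each entry (A^⊗2)_ij equals the minimum over all length-2 walks i = v_0 → v_1 → … → v_2 = j of Σ_t A[v_t][v_{t+1}]. For example, for (i, j) = (0, 2) we minimise over 3 possible intermediate vertex sequences; the minimum is 3, attained along the walk 0 → 2 → 2.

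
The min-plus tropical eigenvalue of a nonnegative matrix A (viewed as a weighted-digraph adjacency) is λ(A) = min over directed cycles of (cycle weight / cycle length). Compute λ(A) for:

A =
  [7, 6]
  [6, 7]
λ(A) = 6

Enumerate directed cycles and compute their means (weight / length). Sample:
  cycle 0 → 0: weight = 7, length = 1, mean = 7/1 ≈ 7.000
  cycle 1 → 1: weight = 7, length = 1, mean = 7/1 ≈ 7.000
  cycle 0 → 1 → 0: weight = 12, length = 2, mean = 12/2 ≈ 6.000
  cycle 1 → 0 → 1: weight = 12, length = 2, mean = 12/2 ≈ 6.000
Minimum mean = 6.000, attained e.g. along the cycle 0 → 1 → 0 with weight 12 and length 2. So λ(A) = 12/2 = 6.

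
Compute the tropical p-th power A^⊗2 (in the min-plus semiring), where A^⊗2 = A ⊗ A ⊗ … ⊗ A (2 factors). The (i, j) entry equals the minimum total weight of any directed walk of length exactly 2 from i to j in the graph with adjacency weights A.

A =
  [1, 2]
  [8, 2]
A^⊗2 =
  [2, 3]
  [9, 4]

Each entry (A^⊗2)_ij equals the minimum over all length-2 walks i = v_0 → v_1 → … → v_2 = j of Σ_t A[v_t][v_{t+1}]. For example, for (i, j) = (0, 1) we minimise over 2 possible intermediate vertex sequences; the minimum is 3, attained along the walk 0 → 0 → 1.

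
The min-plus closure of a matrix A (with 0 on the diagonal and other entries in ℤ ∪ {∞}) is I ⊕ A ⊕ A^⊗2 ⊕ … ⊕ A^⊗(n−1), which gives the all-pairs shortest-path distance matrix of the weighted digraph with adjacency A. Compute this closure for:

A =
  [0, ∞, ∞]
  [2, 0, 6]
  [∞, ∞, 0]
Closure =
  [0, ∞, ∞]
  [2, 0, 6]
  [∞, ∞, 0]

This is the Floyd-Warshall all-pairs shortest-path computation. For each intermediate vertex k = 0, 1, …, 2, update dist[i][j] ← min(dist[i][j], dist[i][k] + dist[k][j]). The final matrix gives, for each (i, j), the minimum total weight of any directed path from i to j (possibly empty when i = j).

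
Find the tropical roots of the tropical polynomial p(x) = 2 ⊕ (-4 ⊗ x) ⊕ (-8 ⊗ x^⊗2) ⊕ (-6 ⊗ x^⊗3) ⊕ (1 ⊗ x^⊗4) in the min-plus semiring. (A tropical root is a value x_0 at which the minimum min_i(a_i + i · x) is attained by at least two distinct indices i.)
Roots: {-7, -2, 4, 6}

Each tropical root is a break point of the lower envelope of the lines y = a_i + i · x (there are 5 lines, with slopes 0, 1, ..., 4). Only the lines that attain the minimum somewhere contribute to roots; other lines are dominated. Here the surviving (envelope) indices are i = 4, i = 3, i = 2, i = 1, i = 0.
Intersections between consecutive envelope lines give the roots: for adjacent envelope indices i < j the intersection is x = (a_i − a_j) / (j − i). Reading off the sorted break points: {-7, -2, 4, 6}.
Verification: at each break x_0, at least two indices attain the minimum of min_i(a_i + i · x_0).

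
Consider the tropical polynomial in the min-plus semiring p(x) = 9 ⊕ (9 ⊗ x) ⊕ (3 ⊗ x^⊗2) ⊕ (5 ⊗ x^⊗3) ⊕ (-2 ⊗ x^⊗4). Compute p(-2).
p(-2) = -10

A tropical monomial a ⊗ x^⊗i evaluates to a + i · x. Evaluating each term at x = -2:
  Term 0 contributes 9 + 0 · -2 = 9
  Term 1 contributes 9 + 1 · -2 = 7
  Term 2 contributes 3 + 2 · -2 = -1
  Term 3 contributes 5 + 3 · -2 = -1
  Term 4 contributes -2 + 4 · -2 = -10
p(-2) = ⊕ of these = min[9, 7, -1, -1, -10] = -10.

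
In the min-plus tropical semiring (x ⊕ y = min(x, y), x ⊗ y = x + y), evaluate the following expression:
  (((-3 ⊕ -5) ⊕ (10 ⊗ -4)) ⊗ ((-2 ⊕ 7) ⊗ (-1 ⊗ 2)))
(((-3 ⊕ -5) ⊕ (10 ⊗ -4)) ⊗ ((-2 ⊕ 7) ⊗ (-1 ⊗ 2))) = -6

Expand innermost to outermost. Recall ⊕ takes the minimum of its arguments and ⊗ takes their sum. Working out the expression (((-3 ⊕ -5) ⊕ (10 ⊗ -4)) ⊗ ((-2 ⊕ 7) ⊗ (-1 ⊗ 2))) gives -6.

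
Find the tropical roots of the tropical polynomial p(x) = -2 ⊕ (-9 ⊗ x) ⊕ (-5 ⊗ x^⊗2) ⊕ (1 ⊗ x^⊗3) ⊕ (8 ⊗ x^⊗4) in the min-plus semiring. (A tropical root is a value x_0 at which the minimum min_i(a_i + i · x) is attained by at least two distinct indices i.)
Roots: {-7, -6, -4, 7}

Each tropical root is a break point of the lower envelope of the lines y = a_i + i · x (there are 5 lines, with slopes 0, 1, ..., 4). Only the lines that attain the minimum somewhere contribute to roots; other lines are dominated. Here the surviving (envelope) indices are i = 4, i = 3, i = 2, i = 1, i = 0.
Intersections between consecutive envelope lines give the roots: for adjacent envelope indices i < j the intersection is x = (a_i − a_j) / (j − i). Reading off the sorted break points: {-7, -6, -4, 7}.
Verification: at each break x_0, at least two indices attain the minimum of min_i(a_i + i · x_0).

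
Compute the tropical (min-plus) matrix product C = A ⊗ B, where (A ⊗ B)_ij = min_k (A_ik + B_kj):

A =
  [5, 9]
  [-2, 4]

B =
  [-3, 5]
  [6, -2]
A ⊗ B =
  [2, 7]
  [-5, 2]

Apply the min-plus product entry-by-entry:
  C[0][0] = min over k of (A[0][0] + B[0][0] = 5 + -3 = 2, A[0][1] + B[1][0] = 9 + 6 = 15) = 2 (attained at k = 0)
  C[0][1] = min over k of (A[0][0] + B[0][1] = 5 + 5 = 10, A[0][1] + B[1][1] = 9 + -2 = 7) = 7 (attained at k = 1)
  C[1][0] = min over k of (A[1][0] + B[0][0] = -2 + -3 = -5, A[1][1] + B[1][0] = 4 + 6 = 10) = -5 (attained at k = 0)
  C[1][1] = min over k of (A[1][0] + B[0][1] = -2 + 5 = 3, A[1][1] + B[1][1] = 4 + -2 = 2) = 2 (attained at k = 1)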